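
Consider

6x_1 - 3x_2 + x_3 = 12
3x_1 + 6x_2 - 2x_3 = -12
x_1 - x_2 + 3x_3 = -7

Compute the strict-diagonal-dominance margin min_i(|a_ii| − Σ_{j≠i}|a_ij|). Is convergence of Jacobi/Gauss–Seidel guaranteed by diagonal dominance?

row 1: |6| − (3+1) = 2
row 2: |6| − (3+2) = 1
row 3: |3| − (1+1) = 1
minimum over rows = 1 → strictly diagonally dominant (convergence guaranteed)

1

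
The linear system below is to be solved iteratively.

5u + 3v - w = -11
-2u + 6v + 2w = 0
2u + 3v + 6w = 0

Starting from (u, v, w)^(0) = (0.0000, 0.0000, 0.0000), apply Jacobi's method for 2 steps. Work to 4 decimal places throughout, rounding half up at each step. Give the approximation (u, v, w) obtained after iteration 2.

(-2.2000, -0.7333, 0.7333)

Iteration 1:
  u = (-11 - (3)·0.0000 - (-1)·0.0000) / (5) = -2.2000
  v = (0 - (-2)·0.0000 - (2)·0.0000) / (6) = 0.0000
  w = (0 - (2)·0.0000 - (3)·0.0000) / (6) = 0.0000
Iteration 2:
  u = (-11 - (3)·0.0000 - (-1)·0.0000) / (5) = -2.2000
  v = (0 - (-2)·-2.2000 - (2)·0.0000) / (6) = -0.7333
  w = (0 - (2)·-2.2000 - (3)·0.0000) / (6) = 0.7333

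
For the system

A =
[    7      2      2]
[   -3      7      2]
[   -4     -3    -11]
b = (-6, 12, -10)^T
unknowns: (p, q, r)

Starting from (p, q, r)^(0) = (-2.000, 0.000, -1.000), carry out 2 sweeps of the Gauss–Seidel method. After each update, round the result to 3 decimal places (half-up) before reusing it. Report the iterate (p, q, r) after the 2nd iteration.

(-1.541, 0.872, 1.232)

Iteration 1:
  p = (-6 - (2)·0.000 - (2)·-1.000) / (7) = -0.571
  q = (12 - (-3)·-0.571 - (2)·-1.000) / (7) = 1.755
  r = (-10 - (-4)·-0.571 - (-3)·1.755) / (-11) = 0.638
Iteration 2:
  p = (-6 - (2)·1.755 - (2)·0.638) / (7) = -1.541
  q = (12 - (-3)·-1.541 - (2)·0.638) / (7) = 0.872
  r = (-10 - (-4)·-1.541 - (-3)·0.872) / (-11) = 1.232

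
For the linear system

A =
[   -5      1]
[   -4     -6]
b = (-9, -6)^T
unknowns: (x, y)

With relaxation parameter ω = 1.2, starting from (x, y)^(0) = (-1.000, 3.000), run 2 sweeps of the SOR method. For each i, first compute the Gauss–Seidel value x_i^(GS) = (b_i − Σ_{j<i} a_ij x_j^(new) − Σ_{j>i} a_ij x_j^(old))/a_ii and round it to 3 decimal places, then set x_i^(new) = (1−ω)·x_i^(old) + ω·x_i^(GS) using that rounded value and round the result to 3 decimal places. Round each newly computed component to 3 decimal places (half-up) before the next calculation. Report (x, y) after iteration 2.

Iteration 1:
  x: GS value = (-9 - (1)·3.000) / (-5) = 2.400;  x ← (1−ω)·-1.000 + ω·2.400 = 3.080
  y: GS value = (-6 - (-4)·3.080) / (-6) = -1.053;  y ← (1−ω)·3.000 + ω·-1.053 = -1.864
Iteration 2:
  x: GS value = (-9 - (1)·-1.864) / (-5) = 1.427;  x ← (1−ω)·3.080 + ω·1.427 = 1.096
  y: GS value = (-6 - (-4)·1.096) / (-6) = 0.269;  y ← (1−ω)·-1.864 + ω·0.269 = 0.696

(1.096, 0.696)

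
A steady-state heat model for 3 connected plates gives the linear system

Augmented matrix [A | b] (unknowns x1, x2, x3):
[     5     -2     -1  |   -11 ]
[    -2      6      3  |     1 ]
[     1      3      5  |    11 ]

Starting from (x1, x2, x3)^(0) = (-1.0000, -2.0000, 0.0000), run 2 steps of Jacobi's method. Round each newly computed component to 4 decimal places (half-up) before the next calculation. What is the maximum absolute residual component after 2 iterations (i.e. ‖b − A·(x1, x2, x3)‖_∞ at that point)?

5.9466

Iteration 1:
  x1 = (-11 - (-2)·-2.0000 - (-1)·0.0000) / (5) = -3.0000
  x2 = (1 - (-2)·-1.0000 - (3)·0.0000) / (6) = -0.1667
  x3 = (11 - (1)·-1.0000 - (3)·-2.0000) / (5) = 3.6000
Iteration 2:
  x1 = (-11 - (-2)·-0.1667 - (-1)·3.6000) / (5) = -1.5467
  x2 = (1 - (-2)·-3.0000 - (3)·3.6000) / (6) = -2.6333
  x3 = (11 - (1)·-3.0000 - (3)·-0.1667) / (5) = 2.9000
Residual b − A·x = (-5.6331, 5.0064, 5.9466); ∞-norm = 5.9466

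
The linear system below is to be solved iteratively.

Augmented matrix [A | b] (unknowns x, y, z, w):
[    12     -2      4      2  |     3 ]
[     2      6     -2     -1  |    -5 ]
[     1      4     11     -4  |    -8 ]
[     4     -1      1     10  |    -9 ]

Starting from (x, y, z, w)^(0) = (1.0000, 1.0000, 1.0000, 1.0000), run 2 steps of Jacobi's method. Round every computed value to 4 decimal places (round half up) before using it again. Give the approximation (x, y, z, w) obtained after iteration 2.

Iteration 1:
  x = (3 - (-2)·1.0000 - (4)·1.0000 - (2)·1.0000) / (12) = -0.0833
  y = (-5 - (2)·1.0000 - (-2)·1.0000 - (-1)·1.0000) / (6) = -0.6667
  z = (-8 - (1)·1.0000 - (4)·1.0000 - (-4)·1.0000) / (11) = -0.8182
  w = (-9 - (4)·1.0000 - (-1)·1.0000 - (1)·1.0000) / (10) = -1.3000
Iteration 2:
  x = (3 - (-2)·-0.6667 - (4)·-0.8182 - (2)·-1.3000) / (12) = 0.6283
  y = (-5 - (2)·-0.0833 - (-2)·-0.8182 - (-1)·-1.3000) / (6) = -1.2950
  z = (-8 - (1)·-0.0833 - (4)·-0.6667 - (-4)·-1.3000) / (11) = -0.9500
  w = (-9 - (4)·-0.0833 - (-1)·-0.6667 - (1)·-0.8182) / (10) = -0.8515

(0.6283, -1.2950, -0.9500, -0.8515)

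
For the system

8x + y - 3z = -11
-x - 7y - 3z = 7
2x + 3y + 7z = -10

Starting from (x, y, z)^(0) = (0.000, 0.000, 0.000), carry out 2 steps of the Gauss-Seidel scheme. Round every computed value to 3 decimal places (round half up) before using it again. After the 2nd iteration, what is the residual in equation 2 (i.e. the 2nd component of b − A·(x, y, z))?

-0.275

Iteration 1:
  x = (-11 - (1)·0.000 - (-3)·0.000) / (8) = -1.375
  y = (7 - (-1)·-1.375 - (-3)·0.000) / (-7) = -0.804
  z = (-10 - (2)·-1.375 - (3)·-0.804) / (7) = -0.691
Iteration 2:
  x = (-11 - (1)·-0.804 - (-3)·-0.691) / (8) = -1.534
  y = (7 - (-1)·-1.534 - (-3)·-0.691) / (-7) = -0.485
  z = (-10 - (2)·-1.534 - (3)·-0.485) / (7) = -0.782
Residual b − A·x = (-0.589, -0.275, -0.003)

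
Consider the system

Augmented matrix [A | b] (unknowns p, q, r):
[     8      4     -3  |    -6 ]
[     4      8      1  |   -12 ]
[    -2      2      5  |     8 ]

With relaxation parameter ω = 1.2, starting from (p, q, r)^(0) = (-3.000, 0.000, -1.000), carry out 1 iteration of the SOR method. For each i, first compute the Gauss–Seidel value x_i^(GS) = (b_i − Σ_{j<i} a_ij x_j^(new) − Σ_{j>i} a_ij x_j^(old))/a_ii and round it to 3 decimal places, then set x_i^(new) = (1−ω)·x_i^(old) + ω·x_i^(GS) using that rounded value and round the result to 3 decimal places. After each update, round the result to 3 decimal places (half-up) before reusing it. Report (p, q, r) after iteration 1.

Iteration 1:
  p: GS value = (-6 - (4)·0.000 - (-3)·-1.000) / (8) = -1.125;  p ← (1−ω)·-3.000 + ω·-1.125 = -0.750
  q: GS value = (-12 - (4)·-0.750 - (1)·-1.000) / (8) = -1.000;  q ← (1−ω)·0.000 + ω·-1.000 = -1.200
  r: GS value = (8 - (-2)·-0.750 - (2)·-1.200) / (5) = 1.780;  r ← (1−ω)·-1.000 + ω·1.780 = 2.336

(-0.750, -1.200, 2.336)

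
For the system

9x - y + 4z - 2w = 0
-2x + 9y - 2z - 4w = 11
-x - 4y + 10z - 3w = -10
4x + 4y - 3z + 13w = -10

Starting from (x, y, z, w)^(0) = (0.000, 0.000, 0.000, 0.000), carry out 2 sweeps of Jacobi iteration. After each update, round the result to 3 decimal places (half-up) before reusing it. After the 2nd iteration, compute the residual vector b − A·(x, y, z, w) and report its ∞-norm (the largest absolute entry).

Iteration 1:
  x = (0 - (-1)·0.000 - (4)·0.000 - (-2)·0.000) / (9) = 0.000
  y = (11 - (-2)·0.000 - (-2)·0.000 - (-4)·0.000) / (9) = 1.222
  z = (-10 - (-1)·0.000 - (-4)·0.000 - (-3)·0.000) / (10) = -1.000
  w = (-10 - (4)·0.000 - (4)·0.000 - (-3)·0.000) / (13) = -0.769
Iteration 2:
  x = (0 - (-1)·1.222 - (4)·-1.000 - (-2)·-0.769) / (9) = 0.409
  y = (11 - (-2)·0.000 - (-2)·-1.000 - (-4)·-0.769) / (9) = 0.658
  z = (-10 - (-1)·0.000 - (-4)·1.222 - (-3)·-0.769) / (10) = -0.742
  w = (-10 - (4)·0.000 - (4)·1.222 - (-3)·-1.000) / (13) = -1.376
Residual b − A·x = (-2.807, -1.092, -3.667, 1.394); ∞-norm = 3.667

3.667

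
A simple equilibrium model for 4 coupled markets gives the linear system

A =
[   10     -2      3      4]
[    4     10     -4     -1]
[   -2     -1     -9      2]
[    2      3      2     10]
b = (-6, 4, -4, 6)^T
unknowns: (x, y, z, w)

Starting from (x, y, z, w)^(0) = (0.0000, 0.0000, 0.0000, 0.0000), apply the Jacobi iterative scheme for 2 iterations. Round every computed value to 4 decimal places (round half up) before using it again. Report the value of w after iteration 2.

Iteration 1:
  x = (-6 - (-2)·0.0000 - (3)·0.0000 - (4)·0.0000) / (10) = -0.6000
  y = (4 - (4)·0.0000 - (-4)·0.0000 - (-1)·0.0000) / (10) = 0.4000
  z = (-4 - (-2)·0.0000 - (-1)·0.0000 - (2)·0.0000) / (-9) = 0.4444
  w = (6 - (2)·0.0000 - (3)·0.0000 - (2)·0.0000) / (10) = 0.6000
Iteration 2:
  x = (-6 - (-2)·0.4000 - (3)·0.4444 - (4)·0.6000) / (10) = -0.8933
  y = (4 - (4)·-0.6000 - (-4)·0.4444 - (-1)·0.6000) / (10) = 0.8778
  z = (-4 - (-2)·-0.6000 - (-1)·0.4000 - (2)·0.6000) / (-9) = 0.6667
  w = (6 - (2)·-0.6000 - (3)·0.4000 - (2)·0.4444) / (10) = 0.5111

0.5111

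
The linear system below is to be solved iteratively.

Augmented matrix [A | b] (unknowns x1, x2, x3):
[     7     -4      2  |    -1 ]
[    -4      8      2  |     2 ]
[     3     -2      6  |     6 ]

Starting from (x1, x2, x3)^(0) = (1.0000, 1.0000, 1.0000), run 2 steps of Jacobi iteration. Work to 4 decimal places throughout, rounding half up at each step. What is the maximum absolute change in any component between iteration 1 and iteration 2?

0.3869

Iteration 1:
  x1 = (-1 - (-4)·1.0000 - (2)·1.0000) / (7) = 0.1429
  x2 = (2 - (-4)·1.0000 - (2)·1.0000) / (8) = 0.5000
  x3 = (6 - (3)·1.0000 - (-2)·1.0000) / (6) = 0.8333
Iteration 2:
  x1 = (-1 - (-4)·0.5000 - (2)·0.8333) / (7) = -0.0952
  x2 = (2 - (-4)·0.1429 - (2)·0.8333) / (8) = 0.1131
  x3 = (6 - (3)·0.1429 - (-2)·0.5000) / (6) = 1.0952
Change: (-0.2381, -0.3869, 0.2619) → max |·| = 0.3869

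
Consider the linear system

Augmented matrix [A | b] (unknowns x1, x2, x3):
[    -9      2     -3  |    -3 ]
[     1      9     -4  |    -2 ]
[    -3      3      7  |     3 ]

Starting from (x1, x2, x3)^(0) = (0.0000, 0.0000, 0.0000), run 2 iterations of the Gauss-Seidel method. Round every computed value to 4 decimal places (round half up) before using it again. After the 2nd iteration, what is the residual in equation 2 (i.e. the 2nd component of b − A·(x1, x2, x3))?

Iteration 1:
  x1 = (-3 - (2)·0.0000 - (-3)·0.0000) / (-9) = 0.3333
  x2 = (-2 - (1)·0.3333 - (-4)·0.0000) / (9) = -0.2593
  x3 = (3 - (-3)·0.3333 - (3)·-0.2593) / (7) = 0.6825
Iteration 2:
  x1 = (-3 - (2)·-0.2593 - (-3)·0.6825) / (-9) = 0.0482
  x2 = (-2 - (1)·0.0482 - (-4)·0.6825) / (9) = 0.0758
  x3 = (3 - (-3)·0.0482 - (3)·0.0758) / (7) = 0.4167
Residual b − A·x = (-1.4677, -1.0636, 0.0003)

-1.0636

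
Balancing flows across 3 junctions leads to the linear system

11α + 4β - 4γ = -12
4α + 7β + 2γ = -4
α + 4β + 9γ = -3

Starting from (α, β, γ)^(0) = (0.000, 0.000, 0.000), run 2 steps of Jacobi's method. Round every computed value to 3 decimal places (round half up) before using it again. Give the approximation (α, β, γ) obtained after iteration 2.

(-1.004, 0.147, 0.042)

Iteration 1:
  α = (-12 - (4)·0.000 - (-4)·0.000) / (11) = -1.091
  β = (-4 - (4)·0.000 - (2)·0.000) / (7) = -0.571
  γ = (-3 - (1)·0.000 - (4)·0.000) / (9) = -0.333
Iteration 2:
  α = (-12 - (4)·-0.571 - (-4)·-0.333) / (11) = -1.004
  β = (-4 - (4)·-1.091 - (2)·-0.333) / (7) = 0.147
  γ = (-3 - (1)·-1.091 - (4)·-0.571) / (9) = 0.042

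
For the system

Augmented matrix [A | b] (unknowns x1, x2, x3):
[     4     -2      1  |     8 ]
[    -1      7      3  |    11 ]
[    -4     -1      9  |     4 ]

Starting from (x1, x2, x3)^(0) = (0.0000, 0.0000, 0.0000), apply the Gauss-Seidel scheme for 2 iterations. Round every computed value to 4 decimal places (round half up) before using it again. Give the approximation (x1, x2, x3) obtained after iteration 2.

Iteration 1:
  x1 = (8 - (-2)·0.0000 - (1)·0.0000) / (4) = 2.0000
  x2 = (11 - (-1)·2.0000 - (3)·0.0000) / (7) = 1.8571
  x3 = (4 - (-4)·2.0000 - (-1)·1.8571) / (9) = 1.5397
Iteration 2:
  x1 = (8 - (-2)·1.8571 - (1)·1.5397) / (4) = 2.5436
  x2 = (11 - (-1)·2.5436 - (3)·1.5397) / (7) = 1.2749
  x3 = (4 - (-4)·2.5436 - (-1)·1.2749) / (9) = 1.7166

(2.5436, 1.2749, 1.7166)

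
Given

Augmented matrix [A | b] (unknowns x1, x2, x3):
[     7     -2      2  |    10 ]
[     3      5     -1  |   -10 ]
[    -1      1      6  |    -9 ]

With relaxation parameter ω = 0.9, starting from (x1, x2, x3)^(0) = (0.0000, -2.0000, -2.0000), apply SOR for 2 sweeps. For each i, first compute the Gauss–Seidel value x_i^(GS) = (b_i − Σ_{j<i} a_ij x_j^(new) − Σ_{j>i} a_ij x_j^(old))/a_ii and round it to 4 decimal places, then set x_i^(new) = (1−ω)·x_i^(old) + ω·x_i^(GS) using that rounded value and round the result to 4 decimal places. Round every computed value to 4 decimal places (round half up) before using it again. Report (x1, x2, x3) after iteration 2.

Iteration 1:
  x1: GS value = (10 - (-2)·-2.0000 - (2)·-2.0000) / (7) = 1.4286;  x1 ← (1−ω)·0.0000 + ω·1.4286 = 1.2857
  x2: GS value = (-10 - (3)·1.2857 - (-1)·-2.0000) / (5) = -3.1714;  x2 ← (1−ω)·-2.0000 + ω·-3.1714 = -3.0543
  x3: GS value = (-9 - (-1)·1.2857 - (1)·-3.0543) / (6) = -0.7767;  x3 ← (1−ω)·-2.0000 + ω·-0.7767 = -0.8990
Iteration 2:
  x1: GS value = (10 - (-2)·-3.0543 - (2)·-0.8990) / (7) = 0.8128;  x1 ← (1−ω)·1.2857 + ω·0.8128 = 0.8601
  x2: GS value = (-10 - (3)·0.8601 - (-1)·-0.8990) / (5) = -2.6959;  x2 ← (1−ω)·-3.0543 + ω·-2.6959 = -2.7317
  x3: GS value = (-9 - (-1)·0.8601 - (1)·-2.7317) / (6) = -0.9014;  x3 ← (1−ω)·-0.8990 + ω·-0.9014 = -0.9012

(0.8601, -2.7317, -0.9012)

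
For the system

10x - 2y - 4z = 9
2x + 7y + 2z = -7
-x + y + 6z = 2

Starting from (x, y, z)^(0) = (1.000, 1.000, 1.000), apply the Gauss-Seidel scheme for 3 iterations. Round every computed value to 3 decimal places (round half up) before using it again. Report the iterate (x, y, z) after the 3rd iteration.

Iteration 1:
  x = (9 - (-2)·1.000 - (-4)·1.000) / (10) = 1.500
  y = (-7 - (2)·1.500 - (2)·1.000) / (7) = -1.714
  z = (2 - (-1)·1.500 - (1)·-1.714) / (6) = 0.869
Iteration 2:
  x = (9 - (-2)·-1.714 - (-4)·0.869) / (10) = 0.905
  y = (-7 - (2)·0.905 - (2)·0.869) / (7) = -1.507
  z = (2 - (-1)·0.905 - (1)·-1.507) / (6) = 0.735
Iteration 3:
  x = (9 - (-2)·-1.507 - (-4)·0.735) / (10) = 0.893
  y = (-7 - (2)·0.893 - (2)·0.735) / (7) = -1.465
  z = (2 - (-1)·0.893 - (1)·-1.465) / (6) = 0.726

(0.893, -1.465, 0.726)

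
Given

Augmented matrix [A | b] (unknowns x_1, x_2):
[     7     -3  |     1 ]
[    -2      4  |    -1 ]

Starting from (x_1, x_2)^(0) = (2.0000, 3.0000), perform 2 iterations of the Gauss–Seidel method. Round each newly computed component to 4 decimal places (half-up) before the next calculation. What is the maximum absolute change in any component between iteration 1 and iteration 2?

Iteration 1:
  x_1 = (1 - (-3)·3.0000) / (7) = 1.4286
  x_2 = (-1 - (-2)·1.4286) / (4) = 0.4643
Iteration 2:
  x_1 = (1 - (-3)·0.4643) / (7) = 0.3418
  x_2 = (-1 - (-2)·0.3418) / (4) = -0.0791
Change: (-1.0868, -0.5434) → max |·| = 1.0868

1.0868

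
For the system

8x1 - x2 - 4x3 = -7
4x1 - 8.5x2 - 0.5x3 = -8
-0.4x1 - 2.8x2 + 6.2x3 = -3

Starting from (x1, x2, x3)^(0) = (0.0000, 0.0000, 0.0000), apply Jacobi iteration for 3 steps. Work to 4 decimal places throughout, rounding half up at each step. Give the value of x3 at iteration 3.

-0.2964

Iteration 1:
  x1 = (-7 - (-1)·0.0000 - (-4)·0.0000) / (8) = -0.8750
  x2 = (-8 - (4)·0.0000 - (-0.5)·0.0000) / (-8.5) = 0.9412
  x3 = (-3 - (-0.4)·0.0000 - (-2.8)·0.0000) / (6.2) = -0.4839
Iteration 2:
  x1 = (-7 - (-1)·0.9412 - (-4)·-0.4839) / (8) = -0.9993
  x2 = (-8 - (4)·-0.8750 - (-0.5)·-0.4839) / (-8.5) = 0.5579
  x3 = (-3 - (-0.4)·-0.8750 - (-2.8)·0.9412) / (6.2) = -0.1153
Iteration 3:
  x1 = (-7 - (-1)·0.5579 - (-4)·-0.1153) / (8) = -0.8629
  x2 = (-8 - (4)·-0.9993 - (-0.5)·-0.1153) / (-8.5) = 0.4777
  x3 = (-3 - (-0.4)·-0.9993 - (-2.8)·0.5579) / (6.2) = -0.2964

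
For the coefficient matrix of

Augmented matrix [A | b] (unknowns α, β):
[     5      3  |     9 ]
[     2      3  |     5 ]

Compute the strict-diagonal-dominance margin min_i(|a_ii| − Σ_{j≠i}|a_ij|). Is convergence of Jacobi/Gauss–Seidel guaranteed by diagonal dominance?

row 1: |5| − (3) = 2
row 2: |3| − (2) = 1
minimum over rows = 1 → strictly diagonally dominant (convergence guaranteed)

1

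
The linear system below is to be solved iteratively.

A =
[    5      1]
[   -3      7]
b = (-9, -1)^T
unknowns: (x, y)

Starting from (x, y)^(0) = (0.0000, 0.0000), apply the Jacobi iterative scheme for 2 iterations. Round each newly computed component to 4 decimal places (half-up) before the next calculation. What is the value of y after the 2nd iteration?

-0.9143

Iteration 1:
  x = (-9 - (1)·0.0000) / (5) = -1.8000
  y = (-1 - (-3)·0.0000) / (7) = -0.1429
Iteration 2:
  x = (-9 - (1)·-0.1429) / (5) = -1.7714
  y = (-1 - (-3)·-1.8000) / (7) = -0.9143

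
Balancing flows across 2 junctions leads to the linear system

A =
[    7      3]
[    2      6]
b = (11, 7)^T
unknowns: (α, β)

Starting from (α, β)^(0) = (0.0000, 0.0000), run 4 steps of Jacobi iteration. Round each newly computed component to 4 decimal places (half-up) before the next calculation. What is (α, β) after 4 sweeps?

Iteration 1:
  α = (11 - (3)·0.0000) / (7) = 1.5714
  β = (7 - (2)·0.0000) / (6) = 1.1667
Iteration 2:
  α = (11 - (3)·1.1667) / (7) = 1.0714
  β = (7 - (2)·1.5714) / (6) = 0.6429
Iteration 3:
  α = (11 - (3)·0.6429) / (7) = 1.2959
  β = (7 - (2)·1.0714) / (6) = 0.8095
Iteration 4:
  α = (11 - (3)·0.8095) / (7) = 1.2245
  β = (7 - (2)·1.2959) / (6) = 0.7347

(1.2245, 0.7347)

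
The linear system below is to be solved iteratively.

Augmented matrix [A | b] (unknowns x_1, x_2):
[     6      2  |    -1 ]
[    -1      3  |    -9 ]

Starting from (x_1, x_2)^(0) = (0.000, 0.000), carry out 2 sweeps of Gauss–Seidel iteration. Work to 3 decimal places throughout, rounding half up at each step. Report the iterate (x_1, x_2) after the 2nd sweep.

Iteration 1:
  x_1 = (-1 - (2)·0.000) / (6) = -0.167
  x_2 = (-9 - (-1)·-0.167) / (3) = -3.056
Iteration 2:
  x_1 = (-1 - (2)·-3.056) / (6) = 0.852
  x_2 = (-9 - (-1)·0.852) / (3) = -2.716

(0.852, -2.716)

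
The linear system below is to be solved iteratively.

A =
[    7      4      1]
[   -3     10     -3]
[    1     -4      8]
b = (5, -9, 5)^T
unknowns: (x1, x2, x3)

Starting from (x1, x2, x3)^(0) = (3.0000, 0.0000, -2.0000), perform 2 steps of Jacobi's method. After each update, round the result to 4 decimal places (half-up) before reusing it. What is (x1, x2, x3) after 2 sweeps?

Iteration 1:
  x1 = (5 - (4)·0.0000 - (1)·-2.0000) / (7) = 1.0000
  x2 = (-9 - (-3)·3.0000 - (-3)·-2.0000) / (10) = -0.6000
  x3 = (5 - (1)·3.0000 - (-4)·0.0000) / (8) = 0.2500
Iteration 2:
  x1 = (5 - (4)·-0.6000 - (1)·0.2500) / (7) = 1.0214
  x2 = (-9 - (-3)·1.0000 - (-3)·0.2500) / (10) = -0.5250
  x3 = (5 - (1)·1.0000 - (-4)·-0.6000) / (8) = 0.2000

(1.0214, -0.5250, 0.2000)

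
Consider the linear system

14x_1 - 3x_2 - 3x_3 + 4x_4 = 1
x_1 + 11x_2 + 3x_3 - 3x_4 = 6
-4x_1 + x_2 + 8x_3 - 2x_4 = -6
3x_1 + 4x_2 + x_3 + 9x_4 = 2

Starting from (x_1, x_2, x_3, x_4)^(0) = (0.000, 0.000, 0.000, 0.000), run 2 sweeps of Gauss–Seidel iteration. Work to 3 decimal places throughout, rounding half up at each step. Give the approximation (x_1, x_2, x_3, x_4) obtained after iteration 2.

Iteration 1:
  x_1 = (1 - (-3)·0.000 - (-3)·0.000 - (4)·0.000) / (14) = 0.071
  x_2 = (6 - (1)·0.071 - (3)·0.000 - (-3)·0.000) / (11) = 0.539
  x_3 = (-6 - (-4)·0.071 - (1)·0.539 - (-2)·0.000) / (8) = -0.782
  x_4 = (2 - (3)·0.071 - (4)·0.539 - (1)·-0.782) / (9) = 0.046
Iteration 2:
  x_1 = (1 - (-3)·0.539 - (-3)·-0.782 - (4)·0.046) / (14) = 0.006
  x_2 = (6 - (1)·0.006 - (3)·-0.782 - (-3)·0.046) / (11) = 0.771
  x_3 = (-6 - (-4)·0.006 - (1)·0.771 - (-2)·0.046) / (8) = -0.832
  x_4 = (2 - (3)·0.006 - (4)·0.771 - (1)·-0.832) / (9) = -0.030

(0.006, 0.771, -0.832, -0.030)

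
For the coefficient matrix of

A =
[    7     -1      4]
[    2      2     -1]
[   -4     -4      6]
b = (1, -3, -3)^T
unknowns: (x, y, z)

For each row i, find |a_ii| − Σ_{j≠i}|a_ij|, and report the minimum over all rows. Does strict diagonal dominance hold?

row 1: |7| − (1+4) = 2
row 2: |2| − (2+1) = -1
row 3: |6| − (4+4) = -2
minimum over rows = -2 → not strictly diagonally dominant

-2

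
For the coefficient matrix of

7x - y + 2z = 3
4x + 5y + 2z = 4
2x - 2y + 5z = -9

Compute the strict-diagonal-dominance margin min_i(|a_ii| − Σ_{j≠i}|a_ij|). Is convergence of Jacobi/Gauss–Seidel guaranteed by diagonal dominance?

row 1: |7| − (1+2) = 4
row 2: |5| − (4+2) = -1
row 3: |5| − (2+2) = 1
minimum over rows = -1 → not strictly diagonally dominant

-1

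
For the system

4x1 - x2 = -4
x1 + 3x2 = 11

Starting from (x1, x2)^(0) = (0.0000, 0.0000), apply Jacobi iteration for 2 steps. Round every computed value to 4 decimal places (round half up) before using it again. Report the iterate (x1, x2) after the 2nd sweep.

(-0.0833, 4.0000)

Iteration 1:
  x1 = (-4 - (-1)·0.0000) / (4) = -1.0000
  x2 = (11 - (1)·0.0000) / (3) = 3.6667
Iteration 2:
  x1 = (-4 - (-1)·3.6667) / (4) = -0.0833
  x2 = (11 - (1)·-1.0000) / (3) = 4.0000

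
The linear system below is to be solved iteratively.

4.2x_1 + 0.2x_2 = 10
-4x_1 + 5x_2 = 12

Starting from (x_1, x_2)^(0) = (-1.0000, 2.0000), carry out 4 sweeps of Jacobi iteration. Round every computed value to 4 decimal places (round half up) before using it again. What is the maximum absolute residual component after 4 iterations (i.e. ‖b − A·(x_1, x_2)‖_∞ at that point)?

0.0199

Iteration 1:
  x_1 = (10 - (0.2)·2.0000) / (4.2) = 2.2857
  x_2 = (12 - (-4)·-1.0000) / (5) = 1.6000
Iteration 2:
  x_1 = (10 - (0.2)·1.6000) / (4.2) = 2.3048
  x_2 = (12 - (-4)·2.2857) / (5) = 4.2286
Iteration 3:
  x_1 = (10 - (0.2)·4.2286) / (4.2) = 2.1796
  x_2 = (12 - (-4)·2.3048) / (5) = 4.2438
Iteration 4:
  x_1 = (10 - (0.2)·4.2438) / (4.2) = 2.1789
  x_2 = (12 - (-4)·2.1796) / (5) = 4.1437
Residual b − A·x = (0.0199, -0.0029); ∞-norm = 0.0199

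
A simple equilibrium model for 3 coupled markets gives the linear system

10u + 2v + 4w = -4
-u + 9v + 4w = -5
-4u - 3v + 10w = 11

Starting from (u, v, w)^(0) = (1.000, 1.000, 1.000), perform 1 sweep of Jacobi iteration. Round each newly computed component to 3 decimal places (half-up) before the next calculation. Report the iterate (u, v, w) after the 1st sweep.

(-1.000, -0.889, 1.800)

Iteration 1:
  u = (-4 - (2)·1.000 - (4)·1.000) / (10) = -1.000
  v = (-5 - (-1)·1.000 - (4)·1.000) / (9) = -0.889
  w = (11 - (-4)·1.000 - (-3)·1.000) / (10) = 1.800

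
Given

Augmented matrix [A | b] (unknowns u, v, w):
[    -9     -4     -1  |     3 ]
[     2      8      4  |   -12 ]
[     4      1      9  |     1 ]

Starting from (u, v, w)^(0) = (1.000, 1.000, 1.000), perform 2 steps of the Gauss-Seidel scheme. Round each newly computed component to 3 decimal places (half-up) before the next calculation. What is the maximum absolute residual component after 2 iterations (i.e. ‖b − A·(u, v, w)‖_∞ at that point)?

2.182

Iteration 1:
  u = (3 - (-4)·1.000 - (-1)·1.000) / (-9) = -0.889
  v = (-12 - (2)·-0.889 - (4)·1.000) / (8) = -1.778
  w = (1 - (4)·-0.889 - (1)·-1.778) / (9) = 0.704
Iteration 2:
  u = (3 - (-4)·-1.778 - (-1)·0.704) / (-9) = 0.379
  v = (-12 - (2)·0.379 - (4)·0.704) / (8) = -1.947
  w = (1 - (4)·0.379 - (1)·-1.947) / (9) = 0.159
Residual b − A·x = (-1.218, 2.182, 0.000); ∞-norm = 2.182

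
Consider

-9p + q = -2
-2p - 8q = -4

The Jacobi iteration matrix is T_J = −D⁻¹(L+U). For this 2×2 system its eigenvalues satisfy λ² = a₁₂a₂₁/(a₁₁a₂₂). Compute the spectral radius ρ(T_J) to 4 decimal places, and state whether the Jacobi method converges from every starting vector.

a₁₂a₂₁/(a₁₁a₂₂) = (1)·(-2) / ((-9)·(-8)) = -0.027778
ρ = √|-0.027778| = √0.027778 = 0.1667
ρ < 1, so Jacobi converges

0.1667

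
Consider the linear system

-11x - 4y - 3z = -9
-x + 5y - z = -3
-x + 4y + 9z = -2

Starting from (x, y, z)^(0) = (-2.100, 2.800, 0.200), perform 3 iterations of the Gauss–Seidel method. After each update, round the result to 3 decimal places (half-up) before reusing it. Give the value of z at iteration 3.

0.059

Iteration 1:
  x = (-9 - (-4)·2.800 - (-3)·0.200) / (-11) = -0.255
  y = (-3 - (-1)·-0.255 - (-1)·0.200) / (5) = -0.611
  z = (-2 - (-1)·-0.255 - (4)·-0.611) / (9) = 0.021
Iteration 2:
  x = (-9 - (-4)·-0.611 - (-3)·0.021) / (-11) = 1.035
  y = (-3 - (-1)·1.035 - (-1)·0.021) / (5) = -0.389
  z = (-2 - (-1)·1.035 - (4)·-0.389) / (9) = 0.066
Iteration 3:
  x = (-9 - (-4)·-0.389 - (-3)·0.066) / (-11) = 0.942
  y = (-3 - (-1)·0.942 - (-1)·0.066) / (5) = -0.398
  z = (-2 - (-1)·0.942 - (4)·-0.398) / (9) = 0.059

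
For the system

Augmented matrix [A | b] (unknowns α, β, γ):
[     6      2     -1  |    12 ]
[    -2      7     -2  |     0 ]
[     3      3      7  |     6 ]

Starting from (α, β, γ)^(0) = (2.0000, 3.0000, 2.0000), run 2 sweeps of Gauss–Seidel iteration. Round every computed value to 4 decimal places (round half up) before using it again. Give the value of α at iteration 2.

1.6621

Iteration 1:
  α = (12 - (2)·3.0000 - (-1)·2.0000) / (6) = 1.3333
  β = (0 - (-2)·1.3333 - (-2)·2.0000) / (7) = 0.9524
  γ = (6 - (3)·1.3333 - (3)·0.9524) / (7) = -0.1224
Iteration 2:
  α = (12 - (2)·0.9524 - (-1)·-0.1224) / (6) = 1.6621
  β = (0 - (-2)·1.6621 - (-2)·-0.1224) / (7) = 0.4399
  γ = (6 - (3)·1.6621 - (3)·0.4399) / (7) = -0.0437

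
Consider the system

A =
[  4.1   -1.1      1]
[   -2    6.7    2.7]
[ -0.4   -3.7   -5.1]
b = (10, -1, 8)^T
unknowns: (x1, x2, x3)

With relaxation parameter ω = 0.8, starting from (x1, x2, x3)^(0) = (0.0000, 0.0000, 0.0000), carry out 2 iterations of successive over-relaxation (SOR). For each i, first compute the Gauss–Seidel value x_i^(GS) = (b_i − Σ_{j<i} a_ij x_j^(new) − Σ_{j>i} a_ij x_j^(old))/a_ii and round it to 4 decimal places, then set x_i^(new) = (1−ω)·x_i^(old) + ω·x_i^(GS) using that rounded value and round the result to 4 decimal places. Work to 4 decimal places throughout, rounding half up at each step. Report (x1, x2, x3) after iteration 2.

Iteration 1:
  x1: GS value = (10 - (-1.1)·0.0000 - (1)·0.0000) / (4.1) = 2.4390;  x1 ← (1−ω)·0.0000 + ω·2.4390 = 1.9512
  x2: GS value = (-1 - (-2)·1.9512 - (2.7)·0.0000) / (6.7) = 0.4332;  x2 ← (1−ω)·0.0000 + ω·0.4332 = 0.3466
  x3: GS value = (8 - (-0.4)·1.9512 - (-3.7)·0.3466) / (-5.1) = -1.9731;  x3 ← (1−ω)·0.0000 + ω·-1.9731 = -1.5785
Iteration 2:
  x1: GS value = (10 - (-1.1)·0.3466 - (1)·-1.5785) / (4.1) = 2.9170;  x1 ← (1−ω)·1.9512 + ω·2.9170 = 2.7238
  x2: GS value = (-1 - (-2)·2.7238 - (2.7)·-1.5785) / (6.7) = 1.2999;  x2 ← (1−ω)·0.3466 + ω·1.2999 = 1.1092
  x3: GS value = (8 - (-0.4)·2.7238 - (-3.7)·1.1092) / (-5.1) = -2.5870;  x3 ← (1−ω)·-1.5785 + ω·-2.5870 = -2.3853

(2.7238, 1.1092, -2.3853)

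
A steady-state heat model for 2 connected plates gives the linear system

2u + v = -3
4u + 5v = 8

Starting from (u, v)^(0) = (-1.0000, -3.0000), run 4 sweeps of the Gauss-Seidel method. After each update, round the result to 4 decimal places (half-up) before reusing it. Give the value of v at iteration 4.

Iteration 1:
  u = (-3 - (1)·-3.0000) / (2) = 0.0000
  v = (8 - (4)·0.0000) / (5) = 1.6000
Iteration 2:
  u = (-3 - (1)·1.6000) / (2) = -2.3000
  v = (8 - (4)·-2.3000) / (5) = 3.4400
Iteration 3:
  u = (-3 - (1)·3.4400) / (2) = -3.2200
  v = (8 - (4)·-3.2200) / (5) = 4.1760
Iteration 4:
  u = (-3 - (1)·4.1760) / (2) = -3.5880
  v = (8 - (4)·-3.5880) / (5) = 4.4704

4.4704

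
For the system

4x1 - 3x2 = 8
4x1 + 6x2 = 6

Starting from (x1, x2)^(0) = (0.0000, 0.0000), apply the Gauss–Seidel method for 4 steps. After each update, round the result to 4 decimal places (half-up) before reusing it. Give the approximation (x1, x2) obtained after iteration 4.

(1.8125, -0.2083)

Iteration 1:
  x1 = (8 - (-3)·0.0000) / (4) = 2.0000
  x2 = (6 - (4)·2.0000) / (6) = -0.3333
Iteration 2:
  x1 = (8 - (-3)·-0.3333) / (4) = 1.7500
  x2 = (6 - (4)·1.7500) / (6) = -0.1667
Iteration 3:
  x1 = (8 - (-3)·-0.1667) / (4) = 1.8750
  x2 = (6 - (4)·1.8750) / (6) = -0.2500
Iteration 4:
  x1 = (8 - (-3)·-0.2500) / (4) = 1.8125
  x2 = (6 - (4)·1.8125) / (6) = -0.2083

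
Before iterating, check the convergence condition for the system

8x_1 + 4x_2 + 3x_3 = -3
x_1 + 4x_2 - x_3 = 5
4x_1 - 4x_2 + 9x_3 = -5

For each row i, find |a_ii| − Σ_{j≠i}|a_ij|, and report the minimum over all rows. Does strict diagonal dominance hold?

row 1: |8| − (4+3) = 1
row 2: |4| − (1+1) = 2
row 3: |9| − (4+4) = 1
minimum over rows = 1 → strictly diagonally dominant (convergence guaranteed)

1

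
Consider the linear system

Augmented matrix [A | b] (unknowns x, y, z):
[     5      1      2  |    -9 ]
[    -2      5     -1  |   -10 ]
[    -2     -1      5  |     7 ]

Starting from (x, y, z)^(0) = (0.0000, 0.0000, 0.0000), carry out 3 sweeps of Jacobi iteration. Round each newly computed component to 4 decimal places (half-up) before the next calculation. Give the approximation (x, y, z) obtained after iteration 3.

Iteration 1:
  x = (-9 - (1)·0.0000 - (2)·0.0000) / (5) = -1.8000
  y = (-10 - (-2)·0.0000 - (-1)·0.0000) / (5) = -2.0000
  z = (7 - (-2)·0.0000 - (-1)·0.0000) / (5) = 1.4000
Iteration 2:
  x = (-9 - (1)·-2.0000 - (2)·1.4000) / (5) = -1.9600
  y = (-10 - (-2)·-1.8000 - (-1)·1.4000) / (5) = -2.4400
  z = (7 - (-2)·-1.8000 - (-1)·-2.0000) / (5) = 0.2800
Iteration 3:
  x = (-9 - (1)·-2.4400 - (2)·0.2800) / (5) = -1.4240
  y = (-10 - (-2)·-1.9600 - (-1)·0.2800) / (5) = -2.7280
  z = (7 - (-2)·-1.9600 - (-1)·-2.4400) / (5) = 0.1280

(-1.4240, -2.7280, 0.1280)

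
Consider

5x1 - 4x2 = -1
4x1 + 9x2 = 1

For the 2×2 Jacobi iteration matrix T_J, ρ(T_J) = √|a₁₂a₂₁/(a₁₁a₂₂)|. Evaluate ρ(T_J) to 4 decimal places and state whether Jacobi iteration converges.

a₁₂a₂₁/(a₁₁a₂₂) = (-4)·(4) / ((5)·(9)) = -0.355556
ρ = √|-0.355556| = √0.355556 = 0.5963
ρ < 1, so Jacobi converges

0.5963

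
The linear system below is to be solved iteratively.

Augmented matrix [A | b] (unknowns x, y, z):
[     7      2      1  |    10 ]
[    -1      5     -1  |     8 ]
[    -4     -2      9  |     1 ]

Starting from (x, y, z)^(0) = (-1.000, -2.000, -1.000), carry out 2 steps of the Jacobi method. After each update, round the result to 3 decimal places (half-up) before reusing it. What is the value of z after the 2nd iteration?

1.330

Iteration 1:
  x = (10 - (2)·-2.000 - (1)·-1.000) / (7) = 2.143
  y = (8 - (-1)·-1.000 - (-1)·-1.000) / (5) = 1.200
  z = (1 - (-4)·-1.000 - (-2)·-2.000) / (9) = -0.778
Iteration 2:
  x = (10 - (2)·1.200 - (1)·-0.778) / (7) = 1.197
  y = (8 - (-1)·2.143 - (-1)·-0.778) / (5) = 1.873
  z = (1 - (-4)·2.143 - (-2)·1.200) / (9) = 1.330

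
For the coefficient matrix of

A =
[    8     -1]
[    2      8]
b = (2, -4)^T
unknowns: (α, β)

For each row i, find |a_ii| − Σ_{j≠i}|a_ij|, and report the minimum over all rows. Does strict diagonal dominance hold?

row 1: |8| − (1) = 7
row 2: |8| − (2) = 6
minimum over rows = 6 → strictly diagonally dominant (convergence guaranteed)

6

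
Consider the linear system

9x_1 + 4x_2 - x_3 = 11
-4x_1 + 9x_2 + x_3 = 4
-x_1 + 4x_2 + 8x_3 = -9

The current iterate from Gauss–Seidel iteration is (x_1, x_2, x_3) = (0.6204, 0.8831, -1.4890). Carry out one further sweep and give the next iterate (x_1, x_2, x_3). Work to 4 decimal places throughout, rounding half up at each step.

(0.6643, 0.9051, -1.4945)

One sweep:
  x_1 = (11 - (4)·0.8831 - (-1)·-1.4890) / (9) = 0.6643
  x_2 = (4 - (-4)·0.6643 - (1)·-1.4890) / (9) = 0.9051
  x_3 = (-9 - (-1)·0.6643 - (4)·0.9051) / (8) = -1.4945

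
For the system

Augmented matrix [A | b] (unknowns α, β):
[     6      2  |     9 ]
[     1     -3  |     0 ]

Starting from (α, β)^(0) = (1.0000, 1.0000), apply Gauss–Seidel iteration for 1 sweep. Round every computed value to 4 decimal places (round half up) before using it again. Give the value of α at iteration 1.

Iteration 1:
  α = (9 - (2)·1.0000) / (6) = 1.1667
  β = (0 - (1)·1.1667) / (-3) = 0.3889

1.1667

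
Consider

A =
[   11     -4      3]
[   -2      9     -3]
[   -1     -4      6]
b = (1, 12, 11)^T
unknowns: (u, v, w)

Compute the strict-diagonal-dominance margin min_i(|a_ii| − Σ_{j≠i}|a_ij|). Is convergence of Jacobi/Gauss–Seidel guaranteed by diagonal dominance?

1

row 1: |11| − (4+3) = 4
row 2: |9| − (2+3) = 4
row 3: |6| − (1+4) = 1
minimum over rows = 1 → strictly diagonally dominant (convergence guaranteed)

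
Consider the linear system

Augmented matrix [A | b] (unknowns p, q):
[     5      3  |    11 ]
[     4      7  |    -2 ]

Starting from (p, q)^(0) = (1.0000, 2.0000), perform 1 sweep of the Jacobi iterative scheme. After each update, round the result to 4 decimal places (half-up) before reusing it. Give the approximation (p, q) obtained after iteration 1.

Iteration 1:
  p = (11 - (3)·2.0000) / (5) = 1.0000
  q = (-2 - (4)·1.0000) / (7) = -0.8571

(1.0000, -0.8571)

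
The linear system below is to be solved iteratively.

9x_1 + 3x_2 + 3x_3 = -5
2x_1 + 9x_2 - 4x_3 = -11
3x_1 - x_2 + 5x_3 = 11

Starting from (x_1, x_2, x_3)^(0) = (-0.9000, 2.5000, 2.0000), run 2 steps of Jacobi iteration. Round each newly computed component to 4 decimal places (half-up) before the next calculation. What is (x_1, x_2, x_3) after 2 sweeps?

Iteration 1:
  x_1 = (-5 - (3)·2.5000 - (3)·2.0000) / (9) = -2.0556
  x_2 = (-11 - (2)·-0.9000 - (-4)·2.0000) / (9) = -0.1333
  x_3 = (11 - (3)·-0.9000 - (-1)·2.5000) / (5) = 3.2400
Iteration 2:
  x_1 = (-5 - (3)·-0.1333 - (3)·3.2400) / (9) = -1.5911
  x_2 = (-11 - (2)·-2.0556 - (-4)·3.2400) / (9) = 0.6746
  x_3 = (11 - (3)·-2.0556 - (-1)·-0.1333) / (5) = 3.4067

(-1.5911, 0.6746, 3.4067)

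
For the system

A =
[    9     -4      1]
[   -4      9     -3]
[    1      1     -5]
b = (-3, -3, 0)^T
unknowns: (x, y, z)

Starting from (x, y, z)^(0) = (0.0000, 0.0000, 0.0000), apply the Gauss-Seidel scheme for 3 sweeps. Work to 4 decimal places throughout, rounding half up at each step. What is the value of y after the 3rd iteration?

Iteration 1:
  x = (-3 - (-4)·0.0000 - (1)·0.0000) / (9) = -0.3333
  y = (-3 - (-4)·-0.3333 - (-3)·0.0000) / (9) = -0.4815
  z = (0 - (1)·-0.3333 - (1)·-0.4815) / (-5) = -0.1630
Iteration 2:
  x = (-3 - (-4)·-0.4815 - (1)·-0.1630) / (9) = -0.5292
  y = (-3 - (-4)·-0.5292 - (-3)·-0.1630) / (9) = -0.6229
  z = (0 - (1)·-0.5292 - (1)·-0.6229) / (-5) = -0.2304
Iteration 3:
  x = (-3 - (-4)·-0.6229 - (1)·-0.2304) / (9) = -0.5846
  y = (-3 - (-4)·-0.5846 - (-3)·-0.2304) / (9) = -0.6700
  z = (0 - (1)·-0.5846 - (1)·-0.6700) / (-5) = -0.2509

-0.6700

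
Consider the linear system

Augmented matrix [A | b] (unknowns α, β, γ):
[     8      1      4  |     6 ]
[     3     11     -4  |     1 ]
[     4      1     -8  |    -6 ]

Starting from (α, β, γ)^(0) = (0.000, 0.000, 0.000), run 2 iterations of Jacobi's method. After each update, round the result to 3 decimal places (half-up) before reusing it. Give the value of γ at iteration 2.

Iteration 1:
  α = (6 - (1)·0.000 - (4)·0.000) / (8) = 0.750
  β = (1 - (3)·0.000 - (-4)·0.000) / (11) = 0.091
  γ = (-6 - (4)·0.000 - (1)·0.000) / (-8) = 0.750
Iteration 2:
  α = (6 - (1)·0.091 - (4)·0.750) / (8) = 0.364
  β = (1 - (3)·0.750 - (-4)·0.750) / (11) = 0.159
  γ = (-6 - (4)·0.750 - (1)·0.091) / (-8) = 1.136

1.136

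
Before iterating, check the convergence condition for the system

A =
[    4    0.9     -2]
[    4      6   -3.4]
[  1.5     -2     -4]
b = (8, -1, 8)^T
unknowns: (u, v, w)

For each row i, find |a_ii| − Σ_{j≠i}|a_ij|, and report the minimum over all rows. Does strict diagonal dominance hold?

-1.4

row 1: |4| − (0.9+2) = 1.1
row 2: |6| − (4+3.4) = -1.4
row 3: |-4| − (1.5+2) = 0.5
minimum over rows = -1.4 → not strictly diagonally dominant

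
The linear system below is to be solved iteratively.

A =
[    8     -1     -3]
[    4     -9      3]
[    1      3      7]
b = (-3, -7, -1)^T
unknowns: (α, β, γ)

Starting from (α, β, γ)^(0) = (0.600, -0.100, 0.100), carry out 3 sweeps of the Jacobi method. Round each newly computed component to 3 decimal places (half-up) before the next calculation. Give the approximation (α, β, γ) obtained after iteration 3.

(-0.513, 0.455, -0.339)

Iteration 1:
  α = (-3 - (-1)·-0.100 - (-3)·0.100) / (8) = -0.350
  β = (-7 - (4)·0.600 - (3)·0.100) / (-9) = 1.078
  γ = (-1 - (1)·0.600 - (3)·-0.100) / (7) = -0.186
Iteration 2:
  α = (-3 - (-1)·1.078 - (-3)·-0.186) / (8) = -0.310
  β = (-7 - (4)·-0.350 - (3)·-0.186) / (-9) = 0.560
  γ = (-1 - (1)·-0.350 - (3)·1.078) / (7) = -0.555
Iteration 3:
  α = (-3 - (-1)·0.560 - (-3)·-0.555) / (8) = -0.513
  β = (-7 - (4)·-0.310 - (3)·-0.555) / (-9) = 0.455
  γ = (-1 - (1)·-0.310 - (3)·0.560) / (7) = -0.339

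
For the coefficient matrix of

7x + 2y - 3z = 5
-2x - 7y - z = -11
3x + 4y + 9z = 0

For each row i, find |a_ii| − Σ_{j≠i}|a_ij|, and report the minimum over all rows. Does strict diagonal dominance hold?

2

row 1: |7| − (2+3) = 2
row 2: |-7| − (2+1) = 4
row 3: |9| − (3+4) = 2
minimum over rows = 2 → strictly diagonally dominant (convergence guaranteed)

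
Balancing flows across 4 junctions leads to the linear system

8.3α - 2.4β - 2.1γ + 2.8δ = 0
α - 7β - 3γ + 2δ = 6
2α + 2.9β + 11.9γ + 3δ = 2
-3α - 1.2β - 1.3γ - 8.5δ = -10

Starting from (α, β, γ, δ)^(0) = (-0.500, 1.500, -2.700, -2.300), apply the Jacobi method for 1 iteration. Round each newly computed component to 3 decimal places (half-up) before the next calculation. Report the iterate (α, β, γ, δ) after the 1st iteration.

Iteration 1:
  α = (0 - (-2.4)·1.500 - (-2.1)·-2.700 - (2.8)·-2.300) / (8.3) = 0.527
  β = (6 - (1)·-0.500 - (-3)·-2.700 - (2)·-2.300) / (-7) = -0.429
  γ = (2 - (2)·-0.500 - (2.9)·1.500 - (3)·-2.300) / (11.9) = 0.466
  δ = (-10 - (-3)·-0.500 - (-1.2)·1.500 - (-1.3)·-2.700) / (-8.5) = 1.554

(0.527, -0.429, 0.466, 1.554)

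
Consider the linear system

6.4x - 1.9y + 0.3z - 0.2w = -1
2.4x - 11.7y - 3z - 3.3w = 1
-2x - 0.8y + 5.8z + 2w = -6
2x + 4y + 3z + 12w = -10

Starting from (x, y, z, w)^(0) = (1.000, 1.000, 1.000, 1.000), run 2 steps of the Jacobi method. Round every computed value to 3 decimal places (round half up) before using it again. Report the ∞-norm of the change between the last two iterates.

1.093

Iteration 1:
  x = (-1 - (-1.9)·1.000 - (0.3)·1.000 - (-0.2)·1.000) / (6.4) = 0.125
  y = (1 - (2.4)·1.000 - (-3)·1.000 - (-3.3)·1.000) / (-11.7) = -0.419
  z = (-6 - (-2)·1.000 - (-0.8)·1.000 - (2)·1.000) / (5.8) = -0.897
  w = (-10 - (2)·1.000 - (4)·1.000 - (3)·1.000) / (12) = -1.583
Iteration 2:
  x = (-1 - (-1.9)·-0.419 - (0.3)·-0.897 - (-0.2)·-1.583) / (6.4) = -0.288
  y = (1 - (2.4)·0.125 - (-3)·-0.897 - (-3.3)·-1.583) / (-11.7) = 0.617
  z = (-6 - (-2)·0.125 - (-0.8)·-0.419 - (2)·-1.583) / (5.8) = -0.503
  w = (-10 - (2)·0.125 - (4)·-0.419 - (3)·-0.897) / (12) = -0.490
Change: (-0.413, 1.036, 0.394, 1.093) → max |·| = 1.093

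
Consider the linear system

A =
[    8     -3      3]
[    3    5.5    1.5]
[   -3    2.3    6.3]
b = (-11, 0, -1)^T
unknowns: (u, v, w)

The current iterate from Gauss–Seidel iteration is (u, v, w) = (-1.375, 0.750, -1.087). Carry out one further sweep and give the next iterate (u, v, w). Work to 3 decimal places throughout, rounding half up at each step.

(-0.686, 0.671, -0.730)

One sweep:
  u = (-11 - (-3)·0.750 - (3)·-1.087) / (8) = -0.686
  v = (0 - (3)·-0.686 - (1.5)·-1.087) / (5.5) = 0.671
  w = (-1 - (-3)·-0.686 - (2.3)·0.671) / (6.3) = -0.730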